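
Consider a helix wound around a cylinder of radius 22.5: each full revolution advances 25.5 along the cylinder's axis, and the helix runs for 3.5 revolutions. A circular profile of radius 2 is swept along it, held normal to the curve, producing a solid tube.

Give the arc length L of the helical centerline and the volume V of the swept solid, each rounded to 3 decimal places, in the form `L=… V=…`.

2πR = 2π·22.5 = 141.371669
per-turn = √(141.371669² + 25.5²) = √(19985.9489 + 650.25) = √20636.1989 = 143.653050
L = 3.5 × 143.653050 = 502.785677
V = π·2² × L = 12.566371 × 502.785677 = 6318.191153

L=502.786 V=6318.191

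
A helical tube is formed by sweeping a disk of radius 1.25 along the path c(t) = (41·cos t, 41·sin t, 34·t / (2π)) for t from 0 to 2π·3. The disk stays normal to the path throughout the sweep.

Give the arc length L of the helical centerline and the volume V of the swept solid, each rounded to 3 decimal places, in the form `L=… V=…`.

L=779.534 V=3826.528

2πR = 2π·41 = 257.610598
per-turn = √(257.610598² + 34²) = √(66363.2200 + 1156) = √67519.2200 = 259.844607
L = 3 × 259.844607 = 779.533822
V = π·1.25² × L = 4.908739 × 779.533822 = 3826.527702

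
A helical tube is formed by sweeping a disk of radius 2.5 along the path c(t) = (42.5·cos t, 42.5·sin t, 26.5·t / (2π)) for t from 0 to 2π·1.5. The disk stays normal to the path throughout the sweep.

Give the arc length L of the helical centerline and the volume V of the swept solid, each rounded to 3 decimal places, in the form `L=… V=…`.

2πR = 2π·42.5 = 267.035376
per-turn = √(267.035376² + 26.5²) = √(71307.8918 + 702.25) = √72010.1418 = 268.347055
L = 1.5 × 268.347055 = 402.520582
V = π·2.5² × L = 19.634954 × 402.520582 = 7903.473149

L=402.521 V=7903.473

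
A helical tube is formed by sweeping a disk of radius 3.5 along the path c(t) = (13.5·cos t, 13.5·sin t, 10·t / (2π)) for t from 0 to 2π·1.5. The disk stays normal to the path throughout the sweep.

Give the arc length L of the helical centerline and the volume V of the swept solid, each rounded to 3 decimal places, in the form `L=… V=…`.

L=128.116 V=4930.468

2πR = 2π·13.5 = 84.823002
per-turn = √(84.823002² + 10²) = √(7194.9416 + 100) = √7294.9416 = 85.410430
L = 1.5 × 85.410430 = 128.115645
V = π·3.5² × L = 38.484510 × 128.115645 = 4930.467841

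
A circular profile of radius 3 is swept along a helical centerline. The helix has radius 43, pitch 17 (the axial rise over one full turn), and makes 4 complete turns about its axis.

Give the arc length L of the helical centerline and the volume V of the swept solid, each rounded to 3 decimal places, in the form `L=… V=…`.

2πR = 2π·43 = 270.176968
per-turn = √(270.176968² + 17²) = √(72995.5942 + 289) = √73284.5942 = 270.711275
L = 4 × 270.711275 = 1082.845098
V = π·3² × L = 28.274334 × 1082.845098 = 30616.723846

L=1082.845 V=30616.724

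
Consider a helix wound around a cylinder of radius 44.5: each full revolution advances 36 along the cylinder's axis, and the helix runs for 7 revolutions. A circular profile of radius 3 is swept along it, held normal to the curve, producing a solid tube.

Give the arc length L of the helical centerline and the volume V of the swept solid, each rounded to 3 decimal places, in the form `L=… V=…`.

2πR = 2π·44.5 = 279.601746
per-turn = √(279.601746² + 36²) = √(78177.1365 + 1296) = √79473.1365 = 281.909802
L = 7 × 281.909802 = 1973.368614
V = π·3² × L = 28.274334 × 1973.368614 = 55795.683064

L=1973.369 V=55795.683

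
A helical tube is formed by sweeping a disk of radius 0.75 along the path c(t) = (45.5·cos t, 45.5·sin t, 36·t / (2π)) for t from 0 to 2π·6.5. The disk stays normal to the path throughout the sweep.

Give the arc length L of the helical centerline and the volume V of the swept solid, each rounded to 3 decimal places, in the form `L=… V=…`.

L=1872.927 V=3309.736

2πR = 2π·45.5 = 285.884931
per-turn = √(285.884931² + 36²) = √(81730.1940 + 1296) = √83026.1940 = 288.142663
L = 6.5 × 288.142663 = 1872.927307
V = π·0.75² × L = 1.767146 × 1872.927307 = 3309.735751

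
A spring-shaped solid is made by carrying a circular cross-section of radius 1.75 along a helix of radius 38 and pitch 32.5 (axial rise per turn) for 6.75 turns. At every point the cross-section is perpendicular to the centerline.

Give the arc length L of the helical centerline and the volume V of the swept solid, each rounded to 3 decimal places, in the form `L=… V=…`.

L=1626.499 V=15648.755

2πR = 2π·38 = 238.761042
per-turn = √(238.761042² + 32.5²) = √(57006.8350 + 1056.25) = √58063.0850 = 240.962829
L = 6.75 × 240.962829 = 1626.499097
V = π·1.75² × L = 9.621128 × 1626.499097 = 15648.755190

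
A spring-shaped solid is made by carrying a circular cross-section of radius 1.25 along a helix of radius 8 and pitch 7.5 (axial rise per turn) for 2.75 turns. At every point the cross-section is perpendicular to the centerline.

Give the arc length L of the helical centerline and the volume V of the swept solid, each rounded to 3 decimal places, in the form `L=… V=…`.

2πR = 2π·8 = 50.265482
per-turn = √(50.265482² + 7.5²) = √(2526.6187 + 56.25) = √2582.8687 = 50.821932
L = 2.75 × 50.821932 = 139.760312
V = π·1.25² × L = 4.908739 × 139.760312 = 686.046826

L=139.760 V=686.047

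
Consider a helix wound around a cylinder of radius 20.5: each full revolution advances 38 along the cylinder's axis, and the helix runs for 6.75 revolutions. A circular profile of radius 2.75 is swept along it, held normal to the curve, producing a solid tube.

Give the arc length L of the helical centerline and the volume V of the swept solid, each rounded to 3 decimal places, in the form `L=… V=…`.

2πR = 2π·20.5 = 128.805299
per-turn = √(128.805299² + 38²) = √(16590.8050 + 1444) = √18034.8050 = 134.293727
L = 6.75 × 134.293727 = 906.482654
V = π·2.75² × L = 23.758294 × 906.482654 = 21536.481811

L=906.483 V=21536.482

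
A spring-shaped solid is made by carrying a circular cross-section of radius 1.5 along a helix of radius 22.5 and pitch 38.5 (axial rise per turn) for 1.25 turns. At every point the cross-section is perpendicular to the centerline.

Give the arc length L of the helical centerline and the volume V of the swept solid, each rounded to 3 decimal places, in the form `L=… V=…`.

L=183.150 V=1294.614

2πR = 2π·22.5 = 141.371669
per-turn = √(141.371669² + 38.5²) = √(19985.9489 + 1482.25) = √21468.1989 = 146.520302
L = 1.25 × 146.520302 = 183.150378
V = π·1.5² × L = 7.068583 × 183.150378 = 1294.613731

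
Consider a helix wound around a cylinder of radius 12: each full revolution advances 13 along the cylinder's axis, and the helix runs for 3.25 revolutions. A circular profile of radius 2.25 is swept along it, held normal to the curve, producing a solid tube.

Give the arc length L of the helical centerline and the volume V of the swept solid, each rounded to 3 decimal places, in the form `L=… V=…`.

L=248.660 V=3954.765

2πR = 2π·12 = 75.398224
per-turn = √(75.398224² + 13²) = √(5684.8921 + 169) = √5853.8921 = 76.510732
L = 3.25 × 76.510732 = 248.659880
V = π·2.25² × L = 15.904313 × 248.659880 = 3954.764507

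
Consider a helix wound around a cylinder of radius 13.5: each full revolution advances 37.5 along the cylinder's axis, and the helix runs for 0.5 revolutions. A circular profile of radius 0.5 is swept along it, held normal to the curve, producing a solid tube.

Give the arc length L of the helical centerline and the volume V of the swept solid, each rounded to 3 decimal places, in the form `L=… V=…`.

2πR = 2π·13.5 = 84.823002
per-turn = √(84.823002² + 37.5²) = √(7194.9416 + 1406.25) = √8601.1916 = 92.742609
L = 0.5 × 92.742609 = 46.371305
V = π·0.5² × L = 0.785398 × 46.371305 = 36.419938

L=46.371 V=36.420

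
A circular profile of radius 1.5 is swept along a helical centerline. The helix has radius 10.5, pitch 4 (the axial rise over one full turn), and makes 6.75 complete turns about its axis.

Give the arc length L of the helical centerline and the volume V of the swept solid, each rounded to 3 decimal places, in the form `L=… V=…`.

2πR = 2π·10.5 = 65.973446
per-turn = √(65.973446² + 4²) = √(4352.4955 + 16) = √4368.4955 = 66.094595
L = 6.75 × 66.094595 = 446.138519
V = π·1.5² × L = 7.068583 × 446.138519 = 3153.567361

L=446.139 V=3153.567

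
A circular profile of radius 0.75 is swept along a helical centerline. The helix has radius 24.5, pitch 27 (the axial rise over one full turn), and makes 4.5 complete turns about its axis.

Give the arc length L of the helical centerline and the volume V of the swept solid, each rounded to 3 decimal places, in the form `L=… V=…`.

L=703.296 V=1242.826

2πR = 2π·24.5 = 153.938040
per-turn = √(153.938040² + 27²) = √(23696.9202 + 729) = √24425.9202 = 156.287940
L = 4.5 × 156.287940 = 703.295730
V = π·0.75² × L = 1.767146 × 703.295730 = 1242.826142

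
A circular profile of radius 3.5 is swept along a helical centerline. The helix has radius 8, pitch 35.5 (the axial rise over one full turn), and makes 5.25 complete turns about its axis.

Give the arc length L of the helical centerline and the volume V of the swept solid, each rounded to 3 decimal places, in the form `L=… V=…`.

L=323.072 V=12433.271

2πR = 2π·8 = 50.265482
per-turn = √(50.265482² + 35.5²) = √(2526.6187 + 1260.25) = √3786.8687 = 61.537539
L = 5.25 × 61.537539 = 323.072081
V = π·3.5² × L = 38.484510 × 323.072081 = 12433.270720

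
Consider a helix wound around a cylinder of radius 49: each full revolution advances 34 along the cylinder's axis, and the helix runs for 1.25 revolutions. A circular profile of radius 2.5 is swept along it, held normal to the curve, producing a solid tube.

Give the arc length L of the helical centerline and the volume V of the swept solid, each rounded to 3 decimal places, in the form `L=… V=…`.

L=387.185 V=7602.354

2πR = 2π·49 = 307.876080
per-turn = √(307.876080² + 34²) = √(94787.6807 + 1156) = √95943.6807 = 309.747769
L = 1.25 × 309.747769 = 387.184712
V = π·2.5² × L = 19.634954 × 387.184712 = 7602.354038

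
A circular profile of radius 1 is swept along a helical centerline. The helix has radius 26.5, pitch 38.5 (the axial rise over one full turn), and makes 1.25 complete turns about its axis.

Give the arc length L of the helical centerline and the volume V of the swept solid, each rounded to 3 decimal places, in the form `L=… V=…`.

2πR = 2π·26.5 = 166.504411
per-turn = √(166.504411² + 38.5²) = √(27723.7188 + 1482.25) = √29205.9688 = 170.897539
L = 1.25 × 170.897539 = 213.621923
V = π·1² × L = 3.141593 × 213.621923 = 671.113065

L=213.622 V=671.113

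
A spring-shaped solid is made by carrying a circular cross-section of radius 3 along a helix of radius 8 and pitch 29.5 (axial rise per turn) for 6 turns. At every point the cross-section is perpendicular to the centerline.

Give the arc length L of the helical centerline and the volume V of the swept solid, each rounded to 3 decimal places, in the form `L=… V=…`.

2πR = 2π·8 = 50.265482
per-turn = √(50.265482² + 29.5²) = √(2526.6187 + 870.25) = √3396.8687 = 58.282662
L = 6 × 58.282662 = 349.695974
V = π·3² × L = 28.274334 × 349.695974 = 9887.420723

L=349.696 V=9887.421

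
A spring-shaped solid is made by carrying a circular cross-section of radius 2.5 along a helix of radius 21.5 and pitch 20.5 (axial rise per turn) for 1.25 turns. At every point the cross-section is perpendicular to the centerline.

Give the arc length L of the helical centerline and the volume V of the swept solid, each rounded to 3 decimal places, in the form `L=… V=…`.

2πR = 2π·21.5 = 135.088484
per-turn = √(135.088484² + 20.5²) = √(18248.8985 + 420.25) = √18669.1485 = 136.635093
L = 1.25 × 136.635093 = 170.793866
V = π·2.5² × L = 19.634954 × 170.793866 = 3353.529713

L=170.794 V=3353.530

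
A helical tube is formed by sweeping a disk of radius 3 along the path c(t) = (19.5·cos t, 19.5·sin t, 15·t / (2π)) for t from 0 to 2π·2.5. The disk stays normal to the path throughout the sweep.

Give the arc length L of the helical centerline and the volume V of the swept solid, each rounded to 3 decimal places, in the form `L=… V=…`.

L=308.592 V=8725.240

2πR = 2π·19.5 = 122.522113
per-turn = √(122.522113² + 15²) = √(15011.6683 + 225) = √15236.6683 = 123.436900
L = 2.5 × 123.436900 = 308.592250
V = π·3² × L = 28.274334 × 308.592250 = 8725.240314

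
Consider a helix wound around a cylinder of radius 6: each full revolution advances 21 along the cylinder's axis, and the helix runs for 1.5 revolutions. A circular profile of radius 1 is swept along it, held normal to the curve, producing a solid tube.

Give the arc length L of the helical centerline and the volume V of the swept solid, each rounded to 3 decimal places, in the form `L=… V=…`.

2πR = 2π·6 = 37.699112
per-turn = √(37.699112² + 21²) = √(1421.2230 + 441) = √1862.2230 = 43.153482
L = 1.5 × 43.153482 = 64.730223
V = π·1² × L = 3.141593 × 64.730223 = 203.355994

L=64.730 V=203.356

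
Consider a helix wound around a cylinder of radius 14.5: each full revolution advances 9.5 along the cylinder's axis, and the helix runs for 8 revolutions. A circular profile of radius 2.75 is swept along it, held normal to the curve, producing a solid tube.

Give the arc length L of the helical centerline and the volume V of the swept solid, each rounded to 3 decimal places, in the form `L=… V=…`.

2πR = 2π·14.5 = 91.106187
per-turn = √(91.106187² + 9.5²) = √(8300.3373 + 90.25) = √8390.5873 = 91.600149
L = 8 × 91.600149 = 732.801192
V = π·2.75² × L = 23.758294 × 732.801192 = 17410.106492

L=732.801 V=17410.106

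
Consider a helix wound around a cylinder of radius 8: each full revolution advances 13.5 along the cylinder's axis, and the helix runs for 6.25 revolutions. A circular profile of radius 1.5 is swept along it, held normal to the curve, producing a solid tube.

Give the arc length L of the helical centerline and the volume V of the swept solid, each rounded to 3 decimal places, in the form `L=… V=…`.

2πR = 2π·8 = 50.265482
per-turn = √(50.265482² + 13.5²) = √(2526.6187 + 182.25) = √2708.8687 = 52.046794
L = 6.25 × 52.046794 = 325.292460
V = π·1.5² × L = 7.068583 × 325.292460 = 2299.356907

L=325.292 V=2299.357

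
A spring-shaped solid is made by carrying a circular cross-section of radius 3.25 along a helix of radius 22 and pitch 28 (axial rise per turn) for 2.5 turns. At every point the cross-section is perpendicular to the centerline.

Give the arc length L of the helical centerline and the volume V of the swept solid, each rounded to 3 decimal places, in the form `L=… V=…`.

L=352.594 V=11700.137

2πR = 2π·22 = 138.230077
per-turn = √(138.230077² + 28²) = √(19107.5541 + 784) = √19891.5541 = 141.037421
L = 2.5 × 141.037421 = 352.593552
V = π·3.25² × L = 33.183072 × 352.593552 = 11700.137381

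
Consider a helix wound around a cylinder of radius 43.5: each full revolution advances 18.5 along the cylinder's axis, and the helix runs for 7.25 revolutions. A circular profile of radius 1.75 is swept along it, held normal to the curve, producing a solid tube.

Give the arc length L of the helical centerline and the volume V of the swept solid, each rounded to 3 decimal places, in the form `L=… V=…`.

L=1986.094 V=19108.460

2πR = 2π·43.5 = 273.318561
per-turn = √(273.318561² + 18.5²) = √(74703.0357 + 342.25) = √75045.2857 = 273.943946
L = 7.25 × 273.943946 = 1986.093611
V = π·1.75² × L = 9.621128 × 1986.093611 = 19108.459858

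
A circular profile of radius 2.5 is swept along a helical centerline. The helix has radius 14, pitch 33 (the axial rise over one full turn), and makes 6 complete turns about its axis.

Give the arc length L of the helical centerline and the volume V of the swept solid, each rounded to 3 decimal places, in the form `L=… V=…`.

2πR = 2π·14 = 87.964594
per-turn = √(87.964594² + 33²) = √(7737.7699 + 1089) = √8826.7699 = 93.950891
L = 6 × 93.950891 = 563.705344
V = π·2.5² × L = 19.634954 × 563.705344 = 11068.328543

L=563.705 V=11068.329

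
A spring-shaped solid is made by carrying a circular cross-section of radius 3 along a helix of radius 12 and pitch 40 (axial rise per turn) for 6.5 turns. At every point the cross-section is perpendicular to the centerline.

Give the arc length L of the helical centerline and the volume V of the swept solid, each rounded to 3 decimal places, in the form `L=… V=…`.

L=554.785 V=15686.184

2πR = 2π·12 = 75.398224
per-turn = √(75.398224² + 40²) = √(5684.8921 + 1600) = √7284.8921 = 85.351580
L = 6.5 × 85.351580 = 554.785267
V = π·3² × L = 28.274334 × 554.785267 = 15686.183878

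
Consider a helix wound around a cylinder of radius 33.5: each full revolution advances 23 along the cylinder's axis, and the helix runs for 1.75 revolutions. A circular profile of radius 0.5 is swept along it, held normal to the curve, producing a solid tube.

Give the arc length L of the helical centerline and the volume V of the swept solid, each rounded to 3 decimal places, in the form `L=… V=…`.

L=370.544 V=291.025

2πR = 2π·33.5 = 210.486708
per-turn = √(210.486708² + 23²) = √(44304.6542 + 529) = √44833.6542 = 211.739590
L = 1.75 × 211.739590 = 370.544283
V = π·0.5² × L = 0.785398 × 370.544283 = 291.024800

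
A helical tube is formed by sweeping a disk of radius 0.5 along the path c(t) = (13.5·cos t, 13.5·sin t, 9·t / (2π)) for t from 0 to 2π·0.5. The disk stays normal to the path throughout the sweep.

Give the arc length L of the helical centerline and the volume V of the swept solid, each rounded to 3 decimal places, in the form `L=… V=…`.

2πR = 2π·13.5 = 84.823002
per-turn = √(84.823002² + 9²) = √(7194.9416 + 81) = √7275.9416 = 85.299130
L = 0.5 × 85.299130 = 42.649565
V = π·0.5² × L = 0.785398 × 42.649565 = 33.496890

L=42.650 V=33.497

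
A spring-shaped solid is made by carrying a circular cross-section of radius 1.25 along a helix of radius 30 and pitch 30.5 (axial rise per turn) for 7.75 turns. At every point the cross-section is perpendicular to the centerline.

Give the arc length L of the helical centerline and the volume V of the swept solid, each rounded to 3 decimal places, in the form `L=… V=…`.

2πR = 2π·30 = 188.495559
per-turn = √(188.495559² + 30.5²) = √(35530.5758 + 930.25) = √36460.8258 = 190.947181
L = 7.75 × 190.947181 = 1479.840651
V = π·1.25² × L = 4.908739 × 1479.840651 = 7264.150809

L=1479.841 V=7264.151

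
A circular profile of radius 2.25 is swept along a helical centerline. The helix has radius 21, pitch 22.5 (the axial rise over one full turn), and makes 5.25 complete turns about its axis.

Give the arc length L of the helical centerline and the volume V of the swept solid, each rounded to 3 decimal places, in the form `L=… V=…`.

L=702.721 V=11176.287

2πR = 2π·21 = 131.946891
per-turn = √(131.946891² + 22.5²) = √(17409.9822 + 506.25) = √17916.2322 = 133.851530
L = 5.25 × 133.851530 = 702.720534
V = π·2.25² × L = 15.904313 × 702.720534 = 11176.287191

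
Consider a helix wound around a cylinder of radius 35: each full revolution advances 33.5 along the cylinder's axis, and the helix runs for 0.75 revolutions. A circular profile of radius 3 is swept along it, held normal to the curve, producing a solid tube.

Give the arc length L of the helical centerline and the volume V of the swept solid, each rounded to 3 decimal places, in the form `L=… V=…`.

L=166.836 V=4717.186

2πR = 2π·35 = 219.911486
per-turn = √(219.911486² + 33.5²) = √(48361.0616 + 1122.25) = √49483.3116 = 222.448447
L = 0.75 × 222.448447 = 166.836335
V = π·3² × L = 28.274334 × 166.836335 = 4717.186246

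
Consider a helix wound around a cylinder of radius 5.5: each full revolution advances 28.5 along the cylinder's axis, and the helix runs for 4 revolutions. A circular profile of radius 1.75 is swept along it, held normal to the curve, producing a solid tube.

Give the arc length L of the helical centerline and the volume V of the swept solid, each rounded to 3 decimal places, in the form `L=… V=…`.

L=179.175 V=1723.862

2πR = 2π·5.5 = 34.557519
per-turn = √(34.557519² + 28.5²) = √(1194.2221 + 812.25) = √2006.4721 = 44.793662
L = 4 × 44.793662 = 179.174647
V = π·1.75² × L = 9.621128 × 179.174647 = 1723.862124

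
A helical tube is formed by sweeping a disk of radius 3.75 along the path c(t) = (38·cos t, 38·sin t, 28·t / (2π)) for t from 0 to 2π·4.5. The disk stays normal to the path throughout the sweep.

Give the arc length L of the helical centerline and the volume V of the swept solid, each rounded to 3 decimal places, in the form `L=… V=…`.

L=1081.788 V=47791.912

2πR = 2π·38 = 238.761042
per-turn = √(238.761042² + 28²) = √(57006.8350 + 784) = √57790.8350 = 240.397244
L = 4.5 × 240.397244 = 1081.787599
V = π·3.75² × L = 44.178647 × 1081.787599 = 47791.912127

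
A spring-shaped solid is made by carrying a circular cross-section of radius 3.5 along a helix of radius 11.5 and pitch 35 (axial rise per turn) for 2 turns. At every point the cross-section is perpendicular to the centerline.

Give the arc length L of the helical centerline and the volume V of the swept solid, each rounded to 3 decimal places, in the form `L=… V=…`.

L=160.574 V=6179.621

2πR = 2π·11.5 = 72.256631
per-turn = √(72.256631² + 35²) = √(5221.0207 + 1225) = √6446.0207 = 80.287114
L = 2 × 80.287114 = 160.574229
V = π·3.5² × L = 38.484510 × 160.574229 = 6179.620510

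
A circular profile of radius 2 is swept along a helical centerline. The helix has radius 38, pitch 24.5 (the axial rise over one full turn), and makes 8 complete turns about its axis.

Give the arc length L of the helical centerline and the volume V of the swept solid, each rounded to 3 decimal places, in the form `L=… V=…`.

2πR = 2π·38 = 238.761042
per-turn = √(238.761042² + 24.5²) = √(57006.8350 + 600.25) = √57607.0850 = 240.014760
L = 8 × 240.014760 = 1920.118080
V = π·2² × L = 12.566371 × 1920.118080 = 24128.915417

L=1920.118 V=24128.915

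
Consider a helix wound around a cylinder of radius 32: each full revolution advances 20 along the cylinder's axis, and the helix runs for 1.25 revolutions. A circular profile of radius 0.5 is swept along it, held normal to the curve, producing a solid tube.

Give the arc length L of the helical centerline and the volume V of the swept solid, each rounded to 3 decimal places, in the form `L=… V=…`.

2πR = 2π·32 = 201.061930
per-turn = √(201.061930² + 20²) = √(40425.8996 + 400) = √40825.8996 = 202.054200
L = 1.25 × 202.054200 = 252.567750
V = π·0.5² × L = 0.785398 × 252.567750 = 198.366247

L=252.568 V=198.366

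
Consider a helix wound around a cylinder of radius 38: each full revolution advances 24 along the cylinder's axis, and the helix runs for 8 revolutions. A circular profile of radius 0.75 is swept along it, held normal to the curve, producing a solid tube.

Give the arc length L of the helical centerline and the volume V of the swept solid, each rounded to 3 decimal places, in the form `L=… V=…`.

L=1919.714 V=3392.414

2πR = 2π·38 = 238.761042
per-turn = √(238.761042² + 24²) = √(57006.8350 + 576) = √57582.8350 = 239.964237
L = 8 × 239.964237 = 1919.713896
V = π·0.75² × L = 1.767146 × 1919.713896 = 3392.414478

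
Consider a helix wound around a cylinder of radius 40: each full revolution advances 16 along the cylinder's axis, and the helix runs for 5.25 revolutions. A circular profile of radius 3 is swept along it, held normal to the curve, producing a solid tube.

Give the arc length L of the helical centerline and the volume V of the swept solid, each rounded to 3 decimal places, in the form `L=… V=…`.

L=1322.140 V=37382.628

2πR = 2π·40 = 251.327412
per-turn = √(251.327412² + 16²) = √(63165.4682 + 256) = √63421.4682 = 251.836193
L = 5.25 × 251.836193 = 1322.140014
V = π·3² × L = 28.274334 × 1322.140014 = 37382.628192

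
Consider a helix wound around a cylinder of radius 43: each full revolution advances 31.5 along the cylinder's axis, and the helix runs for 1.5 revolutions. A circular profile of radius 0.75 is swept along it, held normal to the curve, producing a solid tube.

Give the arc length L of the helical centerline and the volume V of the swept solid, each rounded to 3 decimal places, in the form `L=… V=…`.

L=408.011 V=721.014

2πR = 2π·43 = 270.176968
per-turn = √(270.176968² + 31.5²) = √(72995.5942 + 992.25) = √73987.8442 = 272.007066
L = 1.5 × 272.007066 = 408.010600
V = π·0.75² × L = 1.767146 × 408.010600 = 721.014245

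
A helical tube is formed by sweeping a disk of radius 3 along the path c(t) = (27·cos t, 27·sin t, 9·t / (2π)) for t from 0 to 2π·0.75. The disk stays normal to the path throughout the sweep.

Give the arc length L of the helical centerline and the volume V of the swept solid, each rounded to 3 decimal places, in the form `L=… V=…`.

L=127.413 V=3602.530

2πR = 2π·27 = 169.646003
per-turn = √(169.646003² + 9²) = √(28779.7664 + 81) = √28860.7664 = 169.884568
L = 0.75 × 169.884568 = 127.413426
V = π·3² × L = 28.274334 × 127.413426 = 3602.529747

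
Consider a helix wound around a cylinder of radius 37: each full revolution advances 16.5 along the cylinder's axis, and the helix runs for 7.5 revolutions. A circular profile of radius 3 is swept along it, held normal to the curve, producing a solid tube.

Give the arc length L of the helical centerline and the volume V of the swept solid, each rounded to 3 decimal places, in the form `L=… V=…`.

2πR = 2π·37 = 232.477856
per-turn = √(232.477856² + 16.5²) = √(54045.9537 + 272.25) = √54318.2037 = 233.062660
L = 7.5 × 233.062660 = 1747.969953
V = π·3² × L = 28.274334 × 1747.969953 = 49422.686080

L=1747.970 V=49422.686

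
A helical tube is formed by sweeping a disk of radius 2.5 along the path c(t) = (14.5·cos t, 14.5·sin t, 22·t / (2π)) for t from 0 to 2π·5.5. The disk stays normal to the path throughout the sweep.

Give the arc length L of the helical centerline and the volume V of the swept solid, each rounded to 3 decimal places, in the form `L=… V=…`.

2πR = 2π·14.5 = 91.106187
per-turn = √(91.106187² + 22²) = √(8300.3373 + 484) = √8784.3373 = 93.724796
L = 5.5 × 93.724796 = 515.486376
V = π·2.5² × L = 19.634954 × 515.486376 = 10121.551315

L=515.486 V=10121.551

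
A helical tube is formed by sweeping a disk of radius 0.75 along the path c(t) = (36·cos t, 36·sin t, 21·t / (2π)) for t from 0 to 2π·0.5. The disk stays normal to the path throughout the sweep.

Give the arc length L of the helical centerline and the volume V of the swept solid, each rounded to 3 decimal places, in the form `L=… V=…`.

L=113.584 V=200.719

2πR = 2π·36 = 226.194671
per-turn = √(226.194671² + 21²) = √(51164.0292 + 441) = √51605.0292 = 227.167404
L = 0.5 × 227.167404 = 113.583702
V = π·0.75² × L = 1.767146 × 113.583702 = 200.718969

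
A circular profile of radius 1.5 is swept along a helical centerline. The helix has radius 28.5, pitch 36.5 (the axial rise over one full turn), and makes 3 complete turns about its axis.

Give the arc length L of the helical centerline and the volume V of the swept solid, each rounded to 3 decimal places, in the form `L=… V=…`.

2πR = 2π·28.5 = 179.070781
per-turn = √(179.070781² + 36.5²) = √(32066.3447 + 1332.25) = √33398.5947 = 182.752824
L = 3 × 182.752824 = 548.258472
V = π·1.5² × L = 7.068583 × 548.258472 = 3875.410774

L=548.258 V=3875.411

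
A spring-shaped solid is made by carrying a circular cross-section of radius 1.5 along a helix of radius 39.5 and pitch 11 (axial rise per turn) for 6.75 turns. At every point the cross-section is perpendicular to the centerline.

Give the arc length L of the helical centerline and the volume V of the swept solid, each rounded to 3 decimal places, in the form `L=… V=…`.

2πR = 2π·39.5 = 248.185820
per-turn = √(248.185820² + 11²) = √(61596.2011 + 121) = √61717.2011 = 248.429469
L = 6.75 × 248.429469 = 1676.898916
V = π·1.5² × L = 7.068583 × 1676.898916 = 11853.299958

L=1676.899 V=11853.300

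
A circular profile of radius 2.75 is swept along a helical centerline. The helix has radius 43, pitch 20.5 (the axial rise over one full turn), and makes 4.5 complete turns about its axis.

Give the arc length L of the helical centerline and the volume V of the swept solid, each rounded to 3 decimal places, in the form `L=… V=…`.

L=1219.291 V=28968.278

2πR = 2π·43 = 270.176968
per-turn = √(270.176968² + 20.5²) = √(72995.5942 + 420.25) = √73415.8442 = 270.953583
L = 4.5 × 270.953583 = 1219.291124
V = π·2.75² × L = 23.758294 × 1219.291124 = 28968.277526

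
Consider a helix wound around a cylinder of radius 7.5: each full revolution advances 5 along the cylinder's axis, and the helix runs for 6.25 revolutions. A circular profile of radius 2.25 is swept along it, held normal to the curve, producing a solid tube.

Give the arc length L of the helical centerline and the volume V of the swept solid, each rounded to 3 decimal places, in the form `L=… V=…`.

2πR = 2π·7.5 = 47.123890
per-turn = √(47.123890² + 5²) = √(2220.6610 + 25) = √2245.6610 = 47.388406
L = 6.25 × 47.388406 = 296.177535
V = π·2.25² × L = 15.904313 × 296.177535 = 4710.500169

L=296.178 V=4710.500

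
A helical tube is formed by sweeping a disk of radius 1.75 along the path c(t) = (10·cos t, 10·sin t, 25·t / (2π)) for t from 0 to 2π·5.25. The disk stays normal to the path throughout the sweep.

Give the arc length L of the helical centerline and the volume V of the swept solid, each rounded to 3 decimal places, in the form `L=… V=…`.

2πR = 2π·10 = 62.831853
per-turn = √(62.831853² + 25²) = √(3947.8418 + 625) = √4572.8418 = 67.622790
L = 5.25 × 67.622790 = 355.019649
V = π·1.75² × L = 9.621128 × 355.019649 = 3415.689307

L=355.020 V=3415.689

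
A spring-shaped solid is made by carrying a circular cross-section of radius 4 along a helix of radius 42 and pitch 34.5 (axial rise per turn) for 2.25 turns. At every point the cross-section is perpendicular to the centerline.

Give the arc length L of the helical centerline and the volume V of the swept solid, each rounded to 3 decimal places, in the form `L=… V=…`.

L=598.814 V=30099.657

2πR = 2π·42 = 263.893783
per-turn = √(263.893783² + 34.5²) = √(69639.9287 + 1190.25) = √70830.1787 = 266.139397
L = 2.25 × 266.139397 = 598.813643
V = π·4² × L = 50.265482 × 598.813643 = 30099.656684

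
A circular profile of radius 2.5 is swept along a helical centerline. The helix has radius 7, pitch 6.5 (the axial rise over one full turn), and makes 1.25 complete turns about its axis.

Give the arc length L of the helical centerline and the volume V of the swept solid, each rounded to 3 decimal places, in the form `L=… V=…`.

2πR = 2π·7 = 43.982297
per-turn = √(43.982297² + 6.5²) = √(1934.4425 + 42.25) = √1976.6925 = 44.460010
L = 1.25 × 44.460010 = 55.575012
V = π·2.5² × L = 19.634954 × 55.575012 = 1091.212811

L=55.575 V=1091.213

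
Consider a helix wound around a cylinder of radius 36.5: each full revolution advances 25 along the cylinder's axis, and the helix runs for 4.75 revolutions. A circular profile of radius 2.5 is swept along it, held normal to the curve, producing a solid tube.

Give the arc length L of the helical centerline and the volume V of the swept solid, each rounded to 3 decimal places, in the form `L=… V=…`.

2πR = 2π·36.5 = 229.336264
per-turn = √(229.336264² + 25²) = √(52595.1219 + 625) = √53220.1219 = 230.694867
L = 4.75 × 230.694867 = 1095.800620
V = π·2.5² × L = 19.634954 × 1095.800620 = 21515.994865

L=1095.801 V=21515.995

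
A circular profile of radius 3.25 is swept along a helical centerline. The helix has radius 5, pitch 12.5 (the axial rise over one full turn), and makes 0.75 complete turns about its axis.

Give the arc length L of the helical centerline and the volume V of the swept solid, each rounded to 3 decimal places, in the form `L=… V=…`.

L=25.359 V=841.474

2πR = 2π·5 = 31.415927
per-turn = √(31.415927² + 12.5²) = √(986.9604 + 156.25) = √1143.2104 = 33.811395
L = 0.75 × 33.811395 = 25.358546
V = π·3.25² × L = 33.183072 × 25.358546 = 841.474479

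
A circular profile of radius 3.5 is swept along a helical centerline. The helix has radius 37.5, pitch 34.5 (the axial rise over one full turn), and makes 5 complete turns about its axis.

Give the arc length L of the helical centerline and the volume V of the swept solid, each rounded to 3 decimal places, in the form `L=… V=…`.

2πR = 2π·37.5 = 235.619449
per-turn = √(235.619449² + 34.5²) = √(55516.5248 + 1190.25) = √56706.7748 = 238.131843
L = 5 × 238.131843 = 1190.659216
V = π·3.5² × L = 38.484510 × 1190.659216 = 45821.936517

L=1190.659 V=45821.937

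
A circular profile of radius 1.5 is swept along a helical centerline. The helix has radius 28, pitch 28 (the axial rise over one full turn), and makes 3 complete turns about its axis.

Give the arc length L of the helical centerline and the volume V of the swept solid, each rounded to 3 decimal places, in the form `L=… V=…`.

L=534.430 V=3777.665

2πR = 2π·28 = 175.929189
per-turn = √(175.929189² + 28²) = √(30951.0794 + 784) = √31735.0794 = 178.143424
L = 3 × 178.143424 = 534.430271
V = π·1.5² × L = 7.068583 × 534.430271 = 3777.664980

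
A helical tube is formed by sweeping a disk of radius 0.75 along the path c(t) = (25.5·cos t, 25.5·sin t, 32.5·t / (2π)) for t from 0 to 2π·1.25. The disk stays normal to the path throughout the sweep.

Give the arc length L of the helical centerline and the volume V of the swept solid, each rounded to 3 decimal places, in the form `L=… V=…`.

L=204.355 V=361.126

2πR = 2π·25.5 = 160.221225
per-turn = √(160.221225² + 32.5²) = √(25670.8410 + 1056.25) = √26727.0910 = 163.484223
L = 1.25 × 163.484223 = 204.355278
V = π·0.75² × L = 1.767146 × 204.355278 = 361.125586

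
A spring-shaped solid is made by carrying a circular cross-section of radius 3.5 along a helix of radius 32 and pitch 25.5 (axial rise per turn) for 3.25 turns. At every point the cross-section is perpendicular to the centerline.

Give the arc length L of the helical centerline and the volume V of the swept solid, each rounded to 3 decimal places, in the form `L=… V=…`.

L=658.686 V=25349.196

2πR = 2π·32 = 201.061930
per-turn = √(201.061930² + 25.5²) = √(40425.8996 + 650.25) = √41076.1496 = 202.672518
L = 3.25 × 202.672518 = 658.685684
V = π·3.5² × L = 38.484510 × 658.685684 = 25349.195801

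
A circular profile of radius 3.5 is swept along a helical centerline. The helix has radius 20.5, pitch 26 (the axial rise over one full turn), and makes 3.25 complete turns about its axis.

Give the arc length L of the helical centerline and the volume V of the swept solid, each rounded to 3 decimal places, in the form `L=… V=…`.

L=427.060 V=16435.212

2πR = 2π·20.5 = 128.805299
per-turn = √(128.805299² + 26²) = √(16590.8050 + 676) = √17266.8050 = 131.403215
L = 3.25 × 131.403215 = 427.060450
V = π·3.5² × L = 38.484510 × 427.060450 = 16435.212154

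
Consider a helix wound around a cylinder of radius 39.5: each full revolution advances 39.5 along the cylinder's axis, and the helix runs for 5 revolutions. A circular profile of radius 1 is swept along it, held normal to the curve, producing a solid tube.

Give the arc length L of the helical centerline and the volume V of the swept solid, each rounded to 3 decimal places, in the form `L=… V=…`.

L=1256.547 V=3947.560

2πR = 2π·39.5 = 248.185820
per-turn = √(248.185820² + 39.5²) = √(61596.2011 + 1560.25) = √63156.4511 = 251.309473
L = 5 × 251.309473 = 1256.547363
V = π·1² × L = 3.141593 × 1256.547363 = 3947.559966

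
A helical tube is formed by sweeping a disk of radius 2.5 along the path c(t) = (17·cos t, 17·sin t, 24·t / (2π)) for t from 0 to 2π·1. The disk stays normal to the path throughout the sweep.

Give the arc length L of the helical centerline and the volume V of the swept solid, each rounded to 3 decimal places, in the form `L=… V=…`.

L=109.477 V=2149.580

2πR = 2π·17 = 106.814150
per-turn = √(106.814150² + 24²) = √(11409.2627 + 576) = √11985.2627 = 109.477225
L = 1 × 109.477225 = 109.477225
V = π·2.5² × L = 19.634954 × 109.477225 = 2149.580277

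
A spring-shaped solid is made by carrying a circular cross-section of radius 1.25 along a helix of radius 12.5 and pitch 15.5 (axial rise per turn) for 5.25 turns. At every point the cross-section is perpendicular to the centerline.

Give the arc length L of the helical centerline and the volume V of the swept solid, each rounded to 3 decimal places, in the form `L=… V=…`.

2πR = 2π·12.5 = 78.539816
per-turn = √(78.539816² + 15.5²) = √(6168.5028 + 240.25) = √6408.7528 = 80.054686
L = 5.25 × 80.054686 = 420.287102
V = π·1.25² × L = 4.908739 × 420.287102 = 2063.079485

L=420.287 V=2063.079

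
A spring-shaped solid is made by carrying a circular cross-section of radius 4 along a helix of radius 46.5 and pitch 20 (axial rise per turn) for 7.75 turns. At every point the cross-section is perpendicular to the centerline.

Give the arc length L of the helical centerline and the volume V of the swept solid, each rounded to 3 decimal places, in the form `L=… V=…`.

L=2269.602 V=114082.633

2πR = 2π·46.5 = 292.168117
per-turn = √(292.168117² + 20²) = √(85362.2085 + 400) = √85762.2085 = 292.851854
L = 7.75 × 292.851854 = 2269.601869
V = π·4² × L = 50.265482 × 2269.601869 = 114082.632956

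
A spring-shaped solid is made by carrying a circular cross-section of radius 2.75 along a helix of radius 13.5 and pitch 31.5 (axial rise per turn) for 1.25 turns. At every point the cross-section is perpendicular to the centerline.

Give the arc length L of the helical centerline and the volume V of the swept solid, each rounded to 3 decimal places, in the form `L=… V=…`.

2πR = 2π·13.5 = 84.823002
per-turn = √(84.823002² + 31.5²) = √(7194.9416 + 992.25) = √8187.1916 = 90.483101
L = 1.25 × 90.483101 = 113.103877
V = π·2.75² × L = 23.758294 × 113.103877 = 2687.155201

L=113.104 V=2687.155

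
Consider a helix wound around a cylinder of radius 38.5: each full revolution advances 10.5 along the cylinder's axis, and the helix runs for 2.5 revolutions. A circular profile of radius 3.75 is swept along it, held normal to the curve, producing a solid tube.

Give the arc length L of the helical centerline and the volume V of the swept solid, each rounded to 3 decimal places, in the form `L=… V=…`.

L=605.326 V=26742.484

2πR = 2π·38.5 = 241.902634
per-turn = √(241.902634² + 10.5²) = √(58516.8845 + 110.25) = √58627.1345 = 242.130408
L = 2.5 × 242.130408 = 605.326020
V = π·3.75² × L = 44.178647 × 605.326020 = 26742.484374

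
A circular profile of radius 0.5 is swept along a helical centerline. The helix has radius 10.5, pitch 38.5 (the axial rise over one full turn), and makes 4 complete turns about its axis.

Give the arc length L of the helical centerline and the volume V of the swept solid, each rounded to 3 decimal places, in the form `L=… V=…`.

L=305.542 V=239.972

2πR = 2π·10.5 = 65.973446
per-turn = √(65.973446² + 38.5²) = √(4352.4955 + 1482.25) = √5834.7455 = 76.385506
L = 4 × 76.385506 = 305.542024
V = π·0.5² × L = 0.785398 × 305.542024 = 239.972145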